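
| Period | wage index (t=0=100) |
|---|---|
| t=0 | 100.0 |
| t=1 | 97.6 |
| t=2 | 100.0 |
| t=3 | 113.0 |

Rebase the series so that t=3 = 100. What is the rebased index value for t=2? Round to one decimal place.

Rebased(t=2) = 100.0 / 113.0 × 100 = 88.4956

88.5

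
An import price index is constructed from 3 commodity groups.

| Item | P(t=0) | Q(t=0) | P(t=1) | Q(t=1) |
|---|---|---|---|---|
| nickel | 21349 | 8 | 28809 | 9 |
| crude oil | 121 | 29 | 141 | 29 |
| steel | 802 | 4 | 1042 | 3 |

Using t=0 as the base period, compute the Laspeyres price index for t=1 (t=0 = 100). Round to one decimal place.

134.5

Laspeyres price index uses base-period quantities as weights.
ΣP(t=1)·Q(t=0) = 28809×8 + 141×29 + 1042×4 = 230472 + 4089 + 4168 = 238729
ΣP(t=0)·Q(t=0) = 21349×8 + 121×29 + 802×4 = 170792 + 3509 + 3208 = 177509
Index = 238729 / 177509 × 100 = 134.4884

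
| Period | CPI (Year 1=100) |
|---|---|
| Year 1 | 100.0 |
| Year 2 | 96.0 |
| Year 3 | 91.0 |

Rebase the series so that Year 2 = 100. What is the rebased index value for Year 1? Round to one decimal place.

Rebased(Year 1) = 100.0 / 96.0 × 100 = 104.1667

104.2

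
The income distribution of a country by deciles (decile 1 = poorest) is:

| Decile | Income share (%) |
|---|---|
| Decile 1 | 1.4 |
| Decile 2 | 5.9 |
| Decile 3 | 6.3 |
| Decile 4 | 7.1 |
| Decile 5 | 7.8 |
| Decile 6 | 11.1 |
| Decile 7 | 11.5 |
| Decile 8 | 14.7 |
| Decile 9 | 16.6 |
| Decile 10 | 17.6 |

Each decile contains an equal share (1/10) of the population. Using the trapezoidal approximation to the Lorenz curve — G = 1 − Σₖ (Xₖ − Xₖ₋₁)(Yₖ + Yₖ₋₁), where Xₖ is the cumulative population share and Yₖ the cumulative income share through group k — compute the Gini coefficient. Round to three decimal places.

0.279

Cumulative income shares Yₖ: 0.0140, 0.0730, 0.1360, 0.2070, 0.2850, 0.3960, 0.5110, 0.6580, 0.8240, 1.0000
Σ (Xₖ−Xₖ₋₁)(Yₖ+Yₖ₋₁) = (1/10)(0.0140+0.0000) + (1/10)(0.0730+0.0140) + (1/10)(0.1360+0.0730) + (1/10)(0.2070+0.1360) + (1/10)(0.2850+0.2070) + (1/10)(0.3960+0.2850) + (1/10)(0.5110+0.3960) + (1/10)(0.6580+0.5110) + (1/10)(0.8240+0.6580) + (1/10)(1.0000+0.8240)
  = 0.0014 + 0.0087 + 0.0209 + 0.0343 + 0.0492 + 0.0681 + 0.0907 + 0.1169 + 0.1482 + 0.1824 = 0.7208
G = 1 − 0.7208 = 0.2792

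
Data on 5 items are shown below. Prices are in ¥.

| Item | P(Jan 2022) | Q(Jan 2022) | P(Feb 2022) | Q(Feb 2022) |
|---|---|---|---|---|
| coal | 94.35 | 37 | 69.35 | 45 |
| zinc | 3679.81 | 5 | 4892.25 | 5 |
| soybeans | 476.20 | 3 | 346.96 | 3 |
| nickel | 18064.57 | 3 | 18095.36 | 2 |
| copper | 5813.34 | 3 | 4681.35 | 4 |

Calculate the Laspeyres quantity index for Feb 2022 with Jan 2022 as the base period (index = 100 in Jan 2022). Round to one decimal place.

Laspeyres quantity index uses base-period prices as weights.
ΣP(Jan 2022)·Q(Feb 2022) = 94.35×45 + 3679.81×5 + 476.20×3 + 18064.57×2 + 5813.34×4 = 4245.75 + 18399.05 + 1428.6 + 36129.14 + 23253.36 = 83455.9
ΣP(Jan 2022)·Q(Jan 2022) = 94.35×37 + 3679.81×5 + 476.20×3 + 18064.57×3 + 5813.34×3 = 3490.95 + 18399.05 + 1428.6 + 54193.71 + 17440.02 = 94952.33
Index = 83455.9 / 94952.33 × 100 = 87.8924

87.9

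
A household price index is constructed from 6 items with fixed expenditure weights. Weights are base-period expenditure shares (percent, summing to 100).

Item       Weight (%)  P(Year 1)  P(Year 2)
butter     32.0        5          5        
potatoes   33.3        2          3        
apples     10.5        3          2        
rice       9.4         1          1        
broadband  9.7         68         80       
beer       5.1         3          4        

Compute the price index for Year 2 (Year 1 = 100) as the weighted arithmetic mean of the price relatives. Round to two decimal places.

butter: 32.0 × (5/5) = 32.0 × 1.000000 = 32.0000
potatoes: 33.3 × (3/2) = 33.3 × 1.500000 = 49.9500
apples: 10.5 × (2/3) = 10.5 × 0.666667 = 7.0000
rice: 9.4 × (1/1) = 9.4 × 1.000000 = 9.4000
broadband: 9.7 × (80/68) = 9.7 × 1.176471 = 11.4118
beer: 5.1 × (4/3) = 5.1 × 1.333333 = 6.8000
Index = Σ wᵢ·(p₁ᵢ/p₀ᵢ) = 32.0000 + 49.9500 + 7.0000 + 9.4000 + 11.4118 + 6.8000 = 116.5618

116.56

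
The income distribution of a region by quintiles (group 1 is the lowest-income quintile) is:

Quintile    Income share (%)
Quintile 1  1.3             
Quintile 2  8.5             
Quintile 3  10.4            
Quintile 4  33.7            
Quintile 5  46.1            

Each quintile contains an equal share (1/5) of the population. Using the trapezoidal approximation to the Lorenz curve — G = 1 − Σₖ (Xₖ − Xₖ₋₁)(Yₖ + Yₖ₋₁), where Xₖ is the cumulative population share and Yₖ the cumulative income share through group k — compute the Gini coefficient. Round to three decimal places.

0.459

Cumulative income shares Yₖ: 0.0130, 0.0980, 0.2020, 0.5390, 1.0000
Σ (Xₖ−Xₖ₋₁)(Yₖ+Yₖ₋₁) = (1/5)(0.0130+0.0000) + (1/5)(0.0980+0.0130) + (1/5)(0.2020+0.0980) + (1/5)(0.5390+0.2020) + (1/5)(1.0000+0.5390)
  = 0.0026 + 0.0222 + 0.0600 + 0.1482 + 0.3078 = 0.5408
G = 1 − 0.5408 = 0.4592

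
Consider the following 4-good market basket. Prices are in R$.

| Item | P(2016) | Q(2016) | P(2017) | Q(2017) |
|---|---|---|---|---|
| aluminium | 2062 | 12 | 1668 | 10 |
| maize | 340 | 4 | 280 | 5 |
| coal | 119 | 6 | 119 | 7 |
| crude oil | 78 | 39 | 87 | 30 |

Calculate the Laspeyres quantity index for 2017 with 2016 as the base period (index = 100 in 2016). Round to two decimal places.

Laspeyres quantity index uses base-period prices as weights.
ΣP(2016)·Q(2017) = 2062×10 + 340×5 + 119×7 + 78×30 = 20620 + 1700 + 833 + 2340 = 25493
ΣP(2016)·Q(2016) = 2062×12 + 340×4 + 119×6 + 78×39 = 24744 + 1360 + 714 + 3042 = 29860
Index = 25493 / 29860 × 100 = 85.3751

85.38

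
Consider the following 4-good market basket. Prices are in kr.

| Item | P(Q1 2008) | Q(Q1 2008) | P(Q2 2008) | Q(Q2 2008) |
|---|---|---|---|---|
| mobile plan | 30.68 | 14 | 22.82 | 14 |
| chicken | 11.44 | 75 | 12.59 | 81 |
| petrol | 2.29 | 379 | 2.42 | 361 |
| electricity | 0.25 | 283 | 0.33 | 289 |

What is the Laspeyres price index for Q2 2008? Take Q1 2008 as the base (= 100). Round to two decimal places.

102.16

Laspeyres price index uses base-period quantities as weights.
ΣP(Q2 2008)·Q(Q1 2008) = 22.82×14 + 12.59×75 + 2.42×379 + 0.33×283 = 319.48 + 944.25 + 917.18 + 93.39 = 2274.3
ΣP(Q1 2008)·Q(Q1 2008) = 30.68×14 + 11.44×75 + 2.29×379 + 0.25×283 = 429.52 + 858 + 867.91 + 70.75 = 2226.18
Index = 2274.3 / 2226.18 × 100 = 102.1616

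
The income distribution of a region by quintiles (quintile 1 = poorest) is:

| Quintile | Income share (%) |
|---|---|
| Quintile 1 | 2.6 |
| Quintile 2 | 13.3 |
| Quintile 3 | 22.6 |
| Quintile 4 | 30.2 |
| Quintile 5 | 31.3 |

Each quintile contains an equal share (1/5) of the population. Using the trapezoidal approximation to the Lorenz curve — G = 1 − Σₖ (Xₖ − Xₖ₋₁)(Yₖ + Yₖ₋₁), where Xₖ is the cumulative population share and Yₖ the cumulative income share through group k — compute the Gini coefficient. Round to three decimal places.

Cumulative income shares Yₖ: 0.0260, 0.1590, 0.3850, 0.6870, 1.0000
Σ (Xₖ−Xₖ₋₁)(Yₖ+Yₖ₋₁) = (1/5)(0.0260+0.0000) + (1/5)(0.1590+0.0260) + (1/5)(0.3850+0.1590) + (1/5)(0.6870+0.3850) + (1/5)(1.0000+0.6870)
  = 0.0052 + 0.0370 + 0.1088 + 0.2144 + 0.3374 = 0.7028
G = 1 − 0.7028 = 0.2972

0.297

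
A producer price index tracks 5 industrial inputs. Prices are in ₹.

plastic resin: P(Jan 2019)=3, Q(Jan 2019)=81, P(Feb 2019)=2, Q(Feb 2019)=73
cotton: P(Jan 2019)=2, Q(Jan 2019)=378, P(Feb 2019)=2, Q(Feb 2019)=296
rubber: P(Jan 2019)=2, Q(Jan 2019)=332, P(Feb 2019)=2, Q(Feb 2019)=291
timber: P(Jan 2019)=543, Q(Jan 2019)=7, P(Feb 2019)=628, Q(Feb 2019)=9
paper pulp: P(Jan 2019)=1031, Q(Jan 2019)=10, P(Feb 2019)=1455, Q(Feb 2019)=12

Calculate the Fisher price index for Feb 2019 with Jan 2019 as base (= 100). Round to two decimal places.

130.56

Laspeyres component (base-period weights):
ΣP(Feb 2019)Q(Jan 2019) = 2×81 + 2×378 + 2×332 + 628×7 + 1455×10 = 162 + 756 + 664 + 4396 + 14550 = 20528
ΣP(Jan 2019)Q(Jan 2019) = 3×81 + 2×378 + 2×332 + 543×7 + 1031×10 = 243 + 756 + 664 + 3801 + 10310 = 15774
L = 20528 / 15774 × 100 = 130.1382
Paasche component (current-period weights):
ΣP(Feb 2019)Q(Feb 2019) = 2×73 + 2×296 + 2×291 + 628×9 + 1455×12 = 146 + 592 + 582 + 5652 + 17460 = 24432
ΣP(Jan 2019)Q(Feb 2019) = 3×73 + 2×296 + 2×291 + 543×9 + 1031×12 = 219 + 592 + 582 + 4887 + 12372 = 18652
P = 24432 / 18652 × 100 = 130.9886
Fisher = √(L × P) = √(130.1382 × 130.9886) = 130.5627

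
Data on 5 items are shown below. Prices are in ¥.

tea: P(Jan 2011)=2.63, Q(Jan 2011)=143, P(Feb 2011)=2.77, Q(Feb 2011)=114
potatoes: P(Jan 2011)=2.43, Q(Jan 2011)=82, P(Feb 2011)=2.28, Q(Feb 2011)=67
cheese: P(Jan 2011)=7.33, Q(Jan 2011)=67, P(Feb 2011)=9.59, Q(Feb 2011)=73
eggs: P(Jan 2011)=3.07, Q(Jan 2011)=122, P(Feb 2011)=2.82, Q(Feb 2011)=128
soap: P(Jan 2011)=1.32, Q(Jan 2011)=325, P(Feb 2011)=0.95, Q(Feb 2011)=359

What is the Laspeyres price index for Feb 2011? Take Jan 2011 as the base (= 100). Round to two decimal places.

100.45

Laspeyres price index uses base-period quantities as weights.
ΣP(Feb 2011)·Q(Jan 2011) = 2.77×143 + 2.28×82 + 9.59×67 + 2.82×122 + 0.95×325 = 396.11 + 186.96 + 642.53 + 344.04 + 308.75 = 1878.39
ΣP(Jan 2011)·Q(Jan 2011) = 2.63×143 + 2.43×82 + 7.33×67 + 3.07×122 + 1.32×325 = 376.09 + 199.26 + 491.11 + 374.54 + 429 = 1870
Index = 1878.39 / 1870 × 100 = 100.4487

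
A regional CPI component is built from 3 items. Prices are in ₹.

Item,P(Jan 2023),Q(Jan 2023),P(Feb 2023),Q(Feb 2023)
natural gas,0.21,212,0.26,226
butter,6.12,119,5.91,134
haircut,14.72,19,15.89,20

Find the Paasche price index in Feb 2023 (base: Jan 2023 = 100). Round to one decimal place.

100.6

Paasche price index uses current-period quantities as weights.
ΣP(Feb 2023)·Q(Feb 2023) = 0.26×226 + 5.91×134 + 15.89×20 = 58.76 + 791.94 + 317.8 = 1168.5
ΣP(Jan 2023)·Q(Feb 2023) = 0.21×226 + 6.12×134 + 14.72×20 = 47.46 + 820.08 + 294.4 = 1161.94
Index = 1168.5 / 1161.94 × 100 = 100.5646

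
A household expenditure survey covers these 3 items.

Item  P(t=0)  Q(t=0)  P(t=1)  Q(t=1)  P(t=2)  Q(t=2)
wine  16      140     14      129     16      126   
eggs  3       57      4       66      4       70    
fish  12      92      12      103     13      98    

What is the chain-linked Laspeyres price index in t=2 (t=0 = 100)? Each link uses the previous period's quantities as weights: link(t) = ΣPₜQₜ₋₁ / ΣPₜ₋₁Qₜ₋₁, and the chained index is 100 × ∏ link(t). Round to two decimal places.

103.88

Link t=0→t=1:
ΣP(t=1)Q(t=0) = 14×140 + 4×57 + 12×92 = 1960 + 228 + 1104 = 3292
ΣP(t=0)Q(t=0) = 16×140 + 3×57 + 12×92 = 2240 + 171 + 1104 = 3515
link = 3292/3515 = 0.936558
Link t=1→t=2:
ΣP(t=2)Q(t=1) = 16×129 + 4×66 + 13×103 = 2064 + 264 + 1339 = 3667
ΣP(t=1)Q(t=1) = 14×129 + 4×66 + 12×103 = 1806 + 264 + 1236 = 3306
link = 3667/3306 = 1.109195
Chained index = 100 × 0.936558 × 1.109195 = 103.8825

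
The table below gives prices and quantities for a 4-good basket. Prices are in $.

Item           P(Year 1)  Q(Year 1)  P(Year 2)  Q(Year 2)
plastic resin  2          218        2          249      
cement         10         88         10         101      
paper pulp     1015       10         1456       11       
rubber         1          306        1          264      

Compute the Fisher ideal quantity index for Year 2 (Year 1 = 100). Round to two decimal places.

109.91

Laspeyres component (base-period weights):
ΣP(Year 1)Q(Year 2) = 2×249 + 10×101 + 1015×11 + 1×264 = 498 + 1010 + 11165 + 264 = 12937
ΣP(Year 1)Q(Year 1) = 2×218 + 10×88 + 1015×10 + 1×306 = 436 + 880 + 10150 + 306 = 11772
L = 12937 / 11772 × 100 = 109.8964
Paasche component (current-period weights):
ΣP(Year 2)Q(Year 2) = 2×249 + 10×101 + 1456×11 + 1×264 = 498 + 1010 + 16016 + 264 = 17788
ΣP(Year 2)Q(Year 1) = 2×218 + 10×88 + 1456×10 + 1×306 = 436 + 880 + 14560 + 306 = 16182
P = 17788 / 16182 × 100 = 109.9246
Fisher = √(L × P) = √(109.8964 × 109.9246) = 109.9105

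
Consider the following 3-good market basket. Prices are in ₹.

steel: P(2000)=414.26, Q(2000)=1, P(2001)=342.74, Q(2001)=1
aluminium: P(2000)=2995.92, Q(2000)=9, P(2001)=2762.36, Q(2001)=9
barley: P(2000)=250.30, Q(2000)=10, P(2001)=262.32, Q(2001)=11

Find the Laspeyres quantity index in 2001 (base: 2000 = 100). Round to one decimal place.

Laspeyres quantity index uses base-period prices as weights.
ΣP(2000)·Q(2001) = 414.26×1 + 2995.92×9 + 250.30×11 = 414.26 + 26963.28 + 2753.3 = 30130.84
ΣP(2000)·Q(2000) = 414.26×1 + 2995.92×9 + 250.30×10 = 414.26 + 26963.28 + 2503 = 29880.54
Index = 30130.84 / 29880.54 × 100 = 100.8377

100.8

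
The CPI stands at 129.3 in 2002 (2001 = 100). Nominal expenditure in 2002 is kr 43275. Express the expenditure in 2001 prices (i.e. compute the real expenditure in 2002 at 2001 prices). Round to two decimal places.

33468.68

Real = Nominal ÷ (Index/100) = 43275 ÷ (129.3/100)
     = 43275 ÷ 1.293 = 33468.6775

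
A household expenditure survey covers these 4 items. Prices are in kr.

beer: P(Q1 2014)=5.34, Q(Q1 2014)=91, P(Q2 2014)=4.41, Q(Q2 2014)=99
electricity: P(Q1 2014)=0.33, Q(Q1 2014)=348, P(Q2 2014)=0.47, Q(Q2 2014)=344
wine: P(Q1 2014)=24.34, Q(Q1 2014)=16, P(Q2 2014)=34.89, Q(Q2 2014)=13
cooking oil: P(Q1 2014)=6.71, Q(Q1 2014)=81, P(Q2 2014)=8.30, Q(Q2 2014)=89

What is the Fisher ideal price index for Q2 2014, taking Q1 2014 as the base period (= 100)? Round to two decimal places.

116.07

Laspeyres component (base-period weights):
ΣP(Q2 2014)Q(Q1 2014) = 4.41×91 + 0.47×348 + 34.89×16 + 8.30×81 = 401.31 + 163.56 + 558.24 + 672.3 = 1795.41
ΣP(Q1 2014)Q(Q1 2014) = 5.34×91 + 0.33×348 + 24.34×16 + 6.71×81 = 485.94 + 114.84 + 389.44 + 543.51 = 1533.73
L = 1795.41 / 1533.73 × 100 = 117.0617
Paasche component (current-period weights):
ΣP(Q2 2014)Q(Q2 2014) = 4.41×99 + 0.47×344 + 34.89×13 + 8.30×89 = 436.59 + 161.68 + 453.57 + 738.7 = 1790.54
ΣP(Q1 2014)Q(Q2 2014) = 5.34×99 + 0.33×344 + 24.34×13 + 6.71×89 = 528.66 + 113.52 + 316.42 + 597.19 = 1555.79
P = 1790.54 / 1555.79 × 100 = 115.0888
Fisher = √(L × P) = √(117.0617 × 115.0888) = 116.0710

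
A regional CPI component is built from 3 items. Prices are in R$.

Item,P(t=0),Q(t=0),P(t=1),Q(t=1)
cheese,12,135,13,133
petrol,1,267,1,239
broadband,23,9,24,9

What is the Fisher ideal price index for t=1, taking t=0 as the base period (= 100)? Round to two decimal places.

106.92

Laspeyres component (base-period weights):
ΣP(t=1)Q(t=0) = 13×135 + 1×267 + 24×9 = 1755 + 267 + 216 = 2238
ΣP(t=0)Q(t=0) = 12×135 + 1×267 + 23×9 = 1620 + 267 + 207 = 2094
L = 2238 / 2094 × 100 = 106.8768
Paasche component (current-period weights):
ΣP(t=1)Q(t=1) = 13×133 + 1×239 + 24×9 = 1729 + 239 + 216 = 2184
ΣP(t=0)Q(t=1) = 12×133 + 1×239 + 23×9 = 1596 + 239 + 207 = 2042
P = 2184 / 2042 × 100 = 106.9540
Fisher = √(L × P) = √(106.8768 × 106.9540) = 106.9154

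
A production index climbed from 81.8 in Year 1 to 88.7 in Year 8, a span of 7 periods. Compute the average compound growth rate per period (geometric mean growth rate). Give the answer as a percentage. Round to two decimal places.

Growth factor = (88.7/81.8)^(1/7) = (1.084352)^(1/7) = 1.011636
Growth rate = 1.011636 − 1 = 0.011636 = 1.1636%

1.16%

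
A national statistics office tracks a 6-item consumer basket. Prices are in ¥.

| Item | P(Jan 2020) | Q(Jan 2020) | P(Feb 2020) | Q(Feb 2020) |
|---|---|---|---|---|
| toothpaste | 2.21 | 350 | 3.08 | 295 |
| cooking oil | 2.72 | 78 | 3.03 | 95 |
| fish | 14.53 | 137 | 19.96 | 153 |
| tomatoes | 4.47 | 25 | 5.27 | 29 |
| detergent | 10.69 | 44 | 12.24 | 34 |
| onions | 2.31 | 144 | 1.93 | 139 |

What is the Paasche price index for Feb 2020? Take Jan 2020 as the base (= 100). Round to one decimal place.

Paasche price index uses current-period quantities as weights.
ΣP(Feb 2020)·Q(Feb 2020) = 3.08×295 + 3.03×95 + 19.96×153 + 5.27×29 + 12.24×34 + 1.93×139 = 908.6 + 287.85 + 3053.88 + 152.83 + 416.16 + 268.27 = 5087.59
ΣP(Jan 2020)·Q(Feb 2020) = 2.21×295 + 2.72×95 + 14.53×153 + 4.47×29 + 10.69×34 + 2.31×139 = 651.95 + 258.4 + 2223.09 + 129.63 + 363.46 + 321.09 = 3947.62
Index = 5087.59 / 3947.62 × 100 = 128.8774

128.9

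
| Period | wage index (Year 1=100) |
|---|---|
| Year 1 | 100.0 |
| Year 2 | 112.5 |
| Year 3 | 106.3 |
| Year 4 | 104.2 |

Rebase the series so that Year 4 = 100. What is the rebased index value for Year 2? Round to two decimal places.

107.97

Rebased(Year 2) = 112.5 / 104.2 × 100 = 107.9655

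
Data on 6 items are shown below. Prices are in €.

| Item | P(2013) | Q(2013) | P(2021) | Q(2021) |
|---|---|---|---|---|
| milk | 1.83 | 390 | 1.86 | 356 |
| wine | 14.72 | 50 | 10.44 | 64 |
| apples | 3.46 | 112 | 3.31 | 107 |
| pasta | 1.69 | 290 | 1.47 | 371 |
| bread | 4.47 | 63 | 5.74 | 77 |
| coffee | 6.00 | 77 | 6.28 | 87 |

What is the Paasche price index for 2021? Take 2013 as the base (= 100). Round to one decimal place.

Paasche price index uses current-period quantities as weights.
ΣP(2021)·Q(2021) = 1.86×356 + 10.44×64 + 3.31×107 + 1.47×371 + 5.74×77 + 6.28×87 = 662.16 + 668.16 + 354.17 + 545.37 + 441.98 + 546.36 = 3218.2
ΣP(2013)·Q(2021) = 1.83×356 + 14.72×64 + 3.46×107 + 1.69×371 + 4.47×77 + 6.00×87 = 651.48 + 942.08 + 370.22 + 626.99 + 344.19 + 522 = 3456.96
Index = 3218.2 / 3456.96 × 100 = 93.0934

93.1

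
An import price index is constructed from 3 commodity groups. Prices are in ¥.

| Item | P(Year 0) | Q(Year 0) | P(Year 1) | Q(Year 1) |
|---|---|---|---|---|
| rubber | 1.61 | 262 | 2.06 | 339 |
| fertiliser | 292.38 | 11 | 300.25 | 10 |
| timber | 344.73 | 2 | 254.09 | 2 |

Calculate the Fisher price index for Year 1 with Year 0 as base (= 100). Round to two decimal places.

100.87

Laspeyres component (base-period weights):
ΣP(Year 1)Q(Year 0) = 2.06×262 + 300.25×11 + 254.09×2 = 539.72 + 3302.75 + 508.18 = 4350.65
ΣP(Year 0)Q(Year 0) = 1.61×262 + 292.38×11 + 344.73×2 = 421.82 + 3216.18 + 689.46 = 4327.46
L = 4350.65 / 4327.46 × 100 = 100.5359
Paasche component (current-period weights):
ΣP(Year 1)Q(Year 1) = 2.06×339 + 300.25×10 + 254.09×2 = 698.34 + 3002.5 + 508.18 = 4209.02
ΣP(Year 0)Q(Year 1) = 1.61×339 + 292.38×10 + 344.73×2 = 545.79 + 2923.8 + 689.46 = 4159.05
P = 4209.02 / 4159.05 × 100 = 101.2015
Fisher = √(L × P) = √(100.5359 × 101.2015) = 100.8681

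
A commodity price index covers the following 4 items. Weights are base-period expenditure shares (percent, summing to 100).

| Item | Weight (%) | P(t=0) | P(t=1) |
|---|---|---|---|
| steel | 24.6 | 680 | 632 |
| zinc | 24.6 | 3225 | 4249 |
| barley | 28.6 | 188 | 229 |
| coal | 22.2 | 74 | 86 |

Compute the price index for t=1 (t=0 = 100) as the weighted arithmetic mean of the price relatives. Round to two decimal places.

steel: 24.6 × (632/680) = 24.6 × 0.929412 = 22.8635
zinc: 24.6 × (4249/3225) = 24.6 × 1.317519 = 32.4110
barley: 28.6 × (229/188) = 28.6 × 1.218085 = 34.8372
coal: 22.2 × (86/74) = 22.2 × 1.162162 = 25.8000
Index = Σ wᵢ·(p₁ᵢ/p₀ᵢ) = 22.8635 + 32.4110 + 34.8372 + 25.8000 = 115.9117

115.91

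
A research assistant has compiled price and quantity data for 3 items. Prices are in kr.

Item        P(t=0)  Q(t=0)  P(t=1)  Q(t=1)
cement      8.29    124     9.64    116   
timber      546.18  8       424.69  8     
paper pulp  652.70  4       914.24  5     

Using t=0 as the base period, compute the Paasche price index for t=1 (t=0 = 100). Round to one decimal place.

Paasche price index uses current-period quantities as weights.
ΣP(t=1)·Q(t=1) = 9.64×116 + 424.69×8 + 914.24×5 = 1118.24 + 3397.52 + 4571.2 = 9086.96
ΣP(t=0)·Q(t=1) = 8.29×116 + 546.18×8 + 652.70×5 = 961.64 + 4369.44 + 3263.5 = 8594.58
Index = 9086.96 / 8594.58 × 100 = 105.7290

105.7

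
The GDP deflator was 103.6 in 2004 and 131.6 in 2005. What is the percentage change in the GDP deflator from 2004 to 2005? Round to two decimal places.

Change = (131.6 − 103.6) / 103.6 × 100
       = 28.0 / 103.6 × 100 = 27.0270%

27.03%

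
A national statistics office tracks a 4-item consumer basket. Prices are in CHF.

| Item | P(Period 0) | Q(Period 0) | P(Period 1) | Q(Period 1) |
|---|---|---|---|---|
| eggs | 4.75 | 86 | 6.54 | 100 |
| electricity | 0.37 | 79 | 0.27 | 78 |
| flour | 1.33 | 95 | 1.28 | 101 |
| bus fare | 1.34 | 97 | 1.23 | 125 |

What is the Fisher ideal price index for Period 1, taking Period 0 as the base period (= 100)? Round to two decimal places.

118.87

Laspeyres component (base-period weights):
ΣP(Period 1)Q(Period 0) = 6.54×86 + 0.27×79 + 1.28×95 + 1.23×97 = 562.44 + 21.33 + 121.6 + 119.31 = 824.68
ΣP(Period 0)Q(Period 0) = 4.75×86 + 0.37×79 + 1.33×95 + 1.34×97 = 408.5 + 29.23 + 126.35 + 129.98 = 694.06
L = 824.68 / 694.06 × 100 = 118.8197
Paasche component (current-period weights):
ΣP(Period 1)Q(Period 1) = 6.54×100 + 0.27×78 + 1.28×101 + 1.23×125 = 654 + 21.06 + 129.28 + 153.75 = 958.09
ΣP(Period 0)Q(Period 1) = 4.75×100 + 0.37×78 + 1.33×101 + 1.34×125 = 475 + 28.86 + 134.33 + 167.5 = 805.69
P = 958.09 / 805.69 × 100 = 118.9155
Fisher = √(L × P) = √(118.8197 × 118.9155) = 118.8676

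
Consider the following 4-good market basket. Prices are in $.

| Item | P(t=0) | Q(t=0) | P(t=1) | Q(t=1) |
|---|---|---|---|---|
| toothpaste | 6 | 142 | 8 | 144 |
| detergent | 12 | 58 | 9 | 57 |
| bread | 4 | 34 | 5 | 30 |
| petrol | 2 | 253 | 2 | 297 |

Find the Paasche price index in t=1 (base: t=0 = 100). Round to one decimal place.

Paasche price index uses current-period quantities as weights.
ΣP(t=1)·Q(t=1) = 8×144 + 9×57 + 5×30 + 2×297 = 1152 + 513 + 150 + 594 = 2409
ΣP(t=0)·Q(t=1) = 6×144 + 12×57 + 4×30 + 2×297 = 864 + 684 + 120 + 594 = 2262
Index = 2409 / 2262 × 100 = 106.4987

106.5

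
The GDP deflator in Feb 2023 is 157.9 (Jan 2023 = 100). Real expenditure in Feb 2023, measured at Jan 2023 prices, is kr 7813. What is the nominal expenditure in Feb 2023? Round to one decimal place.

12336.7

Nominal = Real × (Index/100) = 7813 × (157.9/100)
        = 7813 × 1.579 = 12336.7270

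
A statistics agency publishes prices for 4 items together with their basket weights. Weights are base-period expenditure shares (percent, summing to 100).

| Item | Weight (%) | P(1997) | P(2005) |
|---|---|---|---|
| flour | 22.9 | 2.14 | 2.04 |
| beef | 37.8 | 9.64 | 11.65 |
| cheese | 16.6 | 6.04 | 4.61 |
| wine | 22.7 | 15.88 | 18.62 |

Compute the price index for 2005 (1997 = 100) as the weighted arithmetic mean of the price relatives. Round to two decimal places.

flour: 22.9 × (2.04/2.14) = 22.9 × 0.953271 = 21.8299
beef: 37.8 × (11.65/9.64) = 37.8 × 1.208506 = 45.6815
cheese: 16.6 × (4.61/6.04) = 16.6 × 0.763245 = 12.6699
wine: 22.7 × (18.62/15.88) = 22.7 × 1.172544 = 26.6168
Index = Σ wᵢ·(p₁ᵢ/p₀ᵢ) = 21.8299 + 45.6815 + 12.6699 + 26.6168 = 106.7981

106.80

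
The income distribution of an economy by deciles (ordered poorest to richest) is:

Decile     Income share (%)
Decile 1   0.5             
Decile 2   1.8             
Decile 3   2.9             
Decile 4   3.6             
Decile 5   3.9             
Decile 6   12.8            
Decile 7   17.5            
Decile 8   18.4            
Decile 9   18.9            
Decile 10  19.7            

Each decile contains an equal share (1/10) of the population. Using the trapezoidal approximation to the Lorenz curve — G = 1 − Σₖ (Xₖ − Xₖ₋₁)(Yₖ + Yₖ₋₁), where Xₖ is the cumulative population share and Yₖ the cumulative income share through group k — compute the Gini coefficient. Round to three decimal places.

0.421

Cumulative income shares Yₖ: 0.0050, 0.0230, 0.0520, 0.0880, 0.1270, 0.2550, 0.4300, 0.6140, 0.8030, 1.0000
Σ (Xₖ−Xₖ₋₁)(Yₖ+Yₖ₋₁) = (1/10)(0.0050+0.0000) + (1/10)(0.0230+0.0050) + (1/10)(0.0520+0.0230) + (1/10)(0.0880+0.0520) + (1/10)(0.1270+0.0880) + (1/10)(0.2550+0.1270) + (1/10)(0.4300+0.2550) + (1/10)(0.6140+0.4300) + (1/10)(0.8030+0.6140) + (1/10)(1.0000+0.8030)
  = 0.0005 + 0.0028 + 0.0075 + 0.0140 + 0.0215 + 0.0382 + 0.0685 + 0.1044 + 0.1417 + 0.1803 = 0.5794
G = 1 − 0.5794 = 0.4206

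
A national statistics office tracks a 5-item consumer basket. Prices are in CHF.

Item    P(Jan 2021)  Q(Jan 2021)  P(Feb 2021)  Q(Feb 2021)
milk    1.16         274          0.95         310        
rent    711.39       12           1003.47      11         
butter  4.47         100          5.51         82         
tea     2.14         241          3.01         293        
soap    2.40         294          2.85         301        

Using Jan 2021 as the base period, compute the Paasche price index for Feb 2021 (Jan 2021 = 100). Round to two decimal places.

136.60

Paasche price index uses current-period quantities as weights.
ΣP(Feb 2021)·Q(Feb 2021) = 0.95×310 + 1003.47×11 + 5.51×82 + 3.01×293 + 2.85×301 = 294.5 + 11038.17 + 451.82 + 881.93 + 857.85 = 13524.27
ΣP(Jan 2021)·Q(Feb 2021) = 1.16×310 + 711.39×11 + 4.47×82 + 2.14×293 + 2.40×301 = 359.6 + 7825.29 + 366.54 + 627.02 + 722.4 = 9900.85
Index = 13524.27 / 9900.85 × 100 = 136.5971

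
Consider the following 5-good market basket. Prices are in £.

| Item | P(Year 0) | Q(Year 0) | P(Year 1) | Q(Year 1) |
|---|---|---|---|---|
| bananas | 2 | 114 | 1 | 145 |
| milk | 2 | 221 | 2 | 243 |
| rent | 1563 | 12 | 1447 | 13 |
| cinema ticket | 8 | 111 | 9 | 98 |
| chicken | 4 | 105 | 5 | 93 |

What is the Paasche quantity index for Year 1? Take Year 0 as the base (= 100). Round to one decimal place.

Paasche quantity index uses current-period prices as weights.
ΣP(Year 1)·Q(Year 1) = 1×145 + 2×243 + 1447×13 + 9×98 + 5×93 = 145 + 486 + 18811 + 882 + 465 = 20789
ΣP(Year 1)·Q(Year 0) = 1×114 + 2×221 + 1447×12 + 9×111 + 5×105 = 114 + 442 + 17364 + 999 + 525 = 19444
Index = 20789 / 19444 × 100 = 106.9173

106.9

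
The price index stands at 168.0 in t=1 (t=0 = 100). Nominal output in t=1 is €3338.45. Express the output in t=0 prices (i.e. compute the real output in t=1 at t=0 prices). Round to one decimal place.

1987.2

Real = Nominal ÷ (Index/100) = 3338.45 ÷ (168.0/100)
     = 3338.45 ÷ 1.680 = 1987.1726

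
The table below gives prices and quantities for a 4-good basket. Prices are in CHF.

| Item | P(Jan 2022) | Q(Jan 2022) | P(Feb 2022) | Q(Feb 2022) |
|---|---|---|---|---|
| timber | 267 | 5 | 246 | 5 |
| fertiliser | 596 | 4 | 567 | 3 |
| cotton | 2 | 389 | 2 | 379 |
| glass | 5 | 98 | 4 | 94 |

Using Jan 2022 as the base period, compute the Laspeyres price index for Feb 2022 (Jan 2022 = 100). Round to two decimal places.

Laspeyres price index uses base-period quantities as weights.
ΣP(Feb 2022)·Q(Jan 2022) = 246×5 + 567×4 + 2×389 + 4×98 = 1230 + 2268 + 778 + 392 = 4668
ΣP(Jan 2022)·Q(Jan 2022) = 267×5 + 596×4 + 2×389 + 5×98 = 1335 + 2384 + 778 + 490 = 4987
Index = 4668 / 4987 × 100 = 93.6034

93.60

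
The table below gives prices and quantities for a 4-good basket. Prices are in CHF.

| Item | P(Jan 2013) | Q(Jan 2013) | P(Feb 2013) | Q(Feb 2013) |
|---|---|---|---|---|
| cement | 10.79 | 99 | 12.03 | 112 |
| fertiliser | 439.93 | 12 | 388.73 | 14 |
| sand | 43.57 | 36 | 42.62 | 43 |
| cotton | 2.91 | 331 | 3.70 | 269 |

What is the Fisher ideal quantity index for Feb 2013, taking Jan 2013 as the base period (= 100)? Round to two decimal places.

Laspeyres component (base-period weights):
ΣP(Jan 2013)Q(Feb 2013) = 10.79×112 + 439.93×14 + 43.57×43 + 2.91×269 = 1208.48 + 6159.02 + 1873.51 + 782.79 = 10023.8
ΣP(Jan 2013)Q(Jan 2013) = 10.79×99 + 439.93×12 + 43.57×36 + 2.91×331 = 1068.21 + 5279.16 + 1568.52 + 963.21 = 8879.1
L = 10023.8 / 8879.1 × 100 = 112.8921
Paasche component (current-period weights):
ΣP(Feb 2013)Q(Feb 2013) = 12.03×112 + 388.73×14 + 42.62×43 + 3.70×269 = 1347.36 + 5442.22 + 1832.66 + 995.3 = 9617.54
ΣP(Feb 2013)Q(Jan 2013) = 12.03×99 + 388.73×12 + 42.62×36 + 3.70×331 = 1190.97 + 4664.76 + 1534.32 + 1224.7 = 8614.75
P = 9617.54 / 8614.75 × 100 = 111.6404
Fisher = √(L × P) = √(112.8921 × 111.6404) = 112.2645

112.26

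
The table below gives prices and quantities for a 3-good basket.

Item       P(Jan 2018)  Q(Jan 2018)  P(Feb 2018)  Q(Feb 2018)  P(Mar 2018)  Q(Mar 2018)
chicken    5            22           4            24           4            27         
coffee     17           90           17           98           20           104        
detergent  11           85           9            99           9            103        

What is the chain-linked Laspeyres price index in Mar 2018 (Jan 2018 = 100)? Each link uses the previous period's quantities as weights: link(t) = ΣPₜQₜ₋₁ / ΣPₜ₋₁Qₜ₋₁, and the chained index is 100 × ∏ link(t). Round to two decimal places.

Link Jan 2018→Feb 2018:
ΣP(Feb 2018)Q(Jan 2018) = 4×22 + 17×90 + 9×85 = 88 + 1530 + 765 = 2383
ΣP(Jan 2018)Q(Jan 2018) = 5×22 + 17×90 + 11×85 = 110 + 1530 + 935 = 2575
link = 2383/2575 = 0.925437
Link Feb 2018→Mar 2018:
ΣP(Mar 2018)Q(Feb 2018) = 4×24 + 20×98 + 9×99 = 96 + 1960 + 891 = 2947
ΣP(Feb 2018)Q(Feb 2018) = 4×24 + 17×98 + 9×99 = 96 + 1666 + 891 = 2653
link = 2947/2653 = 1.110818
Chained index = 100 × 0.925437 × 1.110818 = 102.7992

102.80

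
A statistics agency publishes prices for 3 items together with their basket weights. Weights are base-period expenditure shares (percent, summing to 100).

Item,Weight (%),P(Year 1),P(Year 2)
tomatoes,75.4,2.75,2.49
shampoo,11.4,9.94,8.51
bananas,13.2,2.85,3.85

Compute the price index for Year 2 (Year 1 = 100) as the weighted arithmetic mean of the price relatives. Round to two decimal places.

tomatoes: 75.4 × (2.49/2.75) = 75.4 × 0.905455 = 68.2713
shampoo: 11.4 × (8.51/9.94) = 11.4 × 0.856137 = 9.7600
bananas: 13.2 × (3.85/2.85) = 13.2 × 1.350877 = 17.8316
Index = Σ wᵢ·(p₁ᵢ/p₀ᵢ) = 68.2713 + 9.7600 + 17.8316 = 95.8628

95.86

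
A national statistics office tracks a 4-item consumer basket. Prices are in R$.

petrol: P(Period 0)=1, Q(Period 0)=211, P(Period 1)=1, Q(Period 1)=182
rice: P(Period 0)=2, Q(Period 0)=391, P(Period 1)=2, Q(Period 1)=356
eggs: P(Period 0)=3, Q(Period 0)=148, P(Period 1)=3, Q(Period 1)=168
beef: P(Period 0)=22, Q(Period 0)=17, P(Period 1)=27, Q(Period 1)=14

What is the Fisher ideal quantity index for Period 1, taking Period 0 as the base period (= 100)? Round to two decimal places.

93.94

Laspeyres component (base-period weights):
ΣP(Period 0)Q(Period 1) = 1×182 + 2×356 + 3×168 + 22×14 = 182 + 712 + 504 + 308 = 1706
ΣP(Period 0)Q(Period 0) = 1×211 + 2×391 + 3×148 + 22×17 = 211 + 782 + 444 + 374 = 1811
L = 1706 / 1811 × 100 = 94.2021
Paasche component (current-period weights):
ΣP(Period 1)Q(Period 1) = 1×182 + 2×356 + 3×168 + 27×14 = 182 + 712 + 504 + 378 = 1776
ΣP(Period 1)Q(Period 0) = 1×211 + 2×391 + 3×148 + 27×17 = 211 + 782 + 444 + 459 = 1896
P = 1776 / 1896 × 100 = 93.6709
Fisher = √(L × P) = √(94.2021 × 93.6709) = 93.9361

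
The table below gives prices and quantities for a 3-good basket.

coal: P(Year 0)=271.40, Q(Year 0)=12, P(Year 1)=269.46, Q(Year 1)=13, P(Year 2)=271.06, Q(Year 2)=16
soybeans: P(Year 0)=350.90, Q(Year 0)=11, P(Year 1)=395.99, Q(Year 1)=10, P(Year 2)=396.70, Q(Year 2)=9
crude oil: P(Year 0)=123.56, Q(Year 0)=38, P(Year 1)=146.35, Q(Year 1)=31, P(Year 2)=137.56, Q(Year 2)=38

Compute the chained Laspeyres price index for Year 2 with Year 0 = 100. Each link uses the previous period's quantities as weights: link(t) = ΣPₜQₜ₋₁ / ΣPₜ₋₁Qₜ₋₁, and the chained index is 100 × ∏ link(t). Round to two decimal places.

Link Year 0→Year 1:
ΣP(Year 1)Q(Year 0) = 269.46×12 + 395.99×11 + 146.35×38 = 3233.52 + 4355.89 + 5561.3 = 13150.71
ΣP(Year 0)Q(Year 0) = 271.40×12 + 350.90×11 + 123.56×38 = 3256.8 + 3859.9 + 4695.28 = 11811.98
link = 13150.71/11811.98 = 1.113337
Link Year 1→Year 2:
ΣP(Year 2)Q(Year 1) = 271.06×13 + 396.70×10 + 137.56×31 = 3523.78 + 3967 + 4264.36 = 11755.14
ΣP(Year 1)Q(Year 1) = 269.46×13 + 395.99×10 + 146.35×31 = 3502.98 + 3959.9 + 4536.85 = 11999.73
link = 11755.14/11999.73 = 0.979617
Chained index = 100 × 1.113337 × 0.979617 = 109.0644

109.06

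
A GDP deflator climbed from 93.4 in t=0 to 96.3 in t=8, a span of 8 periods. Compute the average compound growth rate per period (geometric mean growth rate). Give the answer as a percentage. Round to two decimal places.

Growth factor = (96.3/93.4)^(1/8) = (1.031049)^(1/8) = 1.003829
Growth rate = 1.003829 − 1 = 0.003829 = 0.3829%

0.38%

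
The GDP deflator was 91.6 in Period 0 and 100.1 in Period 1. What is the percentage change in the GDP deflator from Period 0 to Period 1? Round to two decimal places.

Change = (100.1 − 91.6) / 91.6 × 100
       = 8.5 / 91.6 × 100 = 9.2795%

9.28%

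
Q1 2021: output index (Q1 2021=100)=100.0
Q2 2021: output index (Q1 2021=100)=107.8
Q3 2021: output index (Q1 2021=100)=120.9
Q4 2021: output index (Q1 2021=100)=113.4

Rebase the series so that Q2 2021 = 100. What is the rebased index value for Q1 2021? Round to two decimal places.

Rebased(Q1 2021) = 100.0 / 107.8 × 100 = 92.7644

92.76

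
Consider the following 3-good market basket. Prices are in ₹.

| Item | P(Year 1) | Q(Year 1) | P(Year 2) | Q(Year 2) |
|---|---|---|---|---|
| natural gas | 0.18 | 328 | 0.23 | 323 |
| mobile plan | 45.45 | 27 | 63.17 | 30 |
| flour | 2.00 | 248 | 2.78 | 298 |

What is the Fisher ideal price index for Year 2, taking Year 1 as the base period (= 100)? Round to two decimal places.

138.64

Laspeyres component (base-period weights):
ΣP(Year 2)Q(Year 1) = 0.23×328 + 63.17×27 + 2.78×248 = 75.44 + 1705.59 + 689.44 = 2470.47
ΣP(Year 1)Q(Year 1) = 0.18×328 + 45.45×27 + 2.00×248 = 59.04 + 1227.15 + 496 = 1782.19
L = 2470.47 / 1782.19 × 100 = 138.6199
Paasche component (current-period weights):
ΣP(Year 2)Q(Year 2) = 0.23×323 + 63.17×30 + 2.78×298 = 74.29 + 1895.1 + 828.44 = 2797.83
ΣP(Year 1)Q(Year 2) = 0.18×323 + 45.45×30 + 2.00×298 = 58.14 + 1363.5 + 596 = 2017.64
P = 2797.83 / 2017.64 × 100 = 138.6684
Fisher = √(L × P) = √(138.6199 × 138.6684) = 138.6442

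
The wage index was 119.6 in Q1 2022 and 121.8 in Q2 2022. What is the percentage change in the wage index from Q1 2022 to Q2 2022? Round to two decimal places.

Change = (121.8 − 119.6) / 119.6 × 100
       = 2.2 / 119.6 × 100 = 1.8395%

1.84%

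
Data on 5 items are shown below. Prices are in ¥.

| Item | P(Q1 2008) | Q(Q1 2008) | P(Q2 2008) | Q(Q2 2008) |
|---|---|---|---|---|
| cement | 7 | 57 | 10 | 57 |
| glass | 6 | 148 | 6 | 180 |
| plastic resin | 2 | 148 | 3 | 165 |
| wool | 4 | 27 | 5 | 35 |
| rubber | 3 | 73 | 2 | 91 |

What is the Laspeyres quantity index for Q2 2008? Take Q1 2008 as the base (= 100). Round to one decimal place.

Laspeyres quantity index uses base-period prices as weights.
ΣP(Q1 2008)·Q(Q2 2008) = 7×57 + 6×180 + 2×165 + 4×35 + 3×91 = 399 + 1080 + 330 + 140 + 273 = 2222
ΣP(Q1 2008)·Q(Q1 2008) = 7×57 + 6×148 + 2×148 + 4×27 + 3×73 = 399 + 888 + 296 + 108 + 219 = 1910
Index = 2222 / 1910 × 100 = 116.3351

116.3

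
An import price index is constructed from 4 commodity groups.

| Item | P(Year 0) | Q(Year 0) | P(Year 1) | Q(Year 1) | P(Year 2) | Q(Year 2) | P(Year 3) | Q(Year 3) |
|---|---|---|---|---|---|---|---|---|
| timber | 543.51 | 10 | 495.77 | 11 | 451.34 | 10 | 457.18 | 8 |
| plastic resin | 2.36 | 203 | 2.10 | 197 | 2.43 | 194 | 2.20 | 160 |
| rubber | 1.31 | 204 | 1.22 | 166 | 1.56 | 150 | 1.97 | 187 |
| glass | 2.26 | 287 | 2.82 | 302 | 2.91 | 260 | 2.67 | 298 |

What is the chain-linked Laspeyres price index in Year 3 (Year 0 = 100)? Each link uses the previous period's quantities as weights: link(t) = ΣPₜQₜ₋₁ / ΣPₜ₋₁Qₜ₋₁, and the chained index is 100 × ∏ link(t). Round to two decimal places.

Link Year 0→Year 1:
ΣP(Year 1)Q(Year 0) = 495.77×10 + 2.10×203 + 1.22×204 + 2.82×287 = 4957.7 + 426.3 + 248.88 + 809.34 = 6442.22
ΣP(Year 0)Q(Year 0) = 543.51×10 + 2.36×203 + 1.31×204 + 2.26×287 = 5435.1 + 479.08 + 267.24 + 648.62 = 6830.04
link = 6442.22/6830.04 = 0.943218
Link Year 1→Year 2:
ΣP(Year 2)Q(Year 1) = 451.34×11 + 2.43×197 + 1.56×166 + 2.91×302 = 4964.74 + 478.71 + 258.96 + 878.82 = 6581.23
ΣP(Year 1)Q(Year 1) = 495.77×11 + 2.10×197 + 1.22×166 + 2.82×302 = 5453.47 + 413.7 + 202.52 + 851.64 = 6921.33
link = 6581.23/6921.33 = 0.950862
Link Year 2→Year 3:
ΣP(Year 3)Q(Year 2) = 457.18×10 + 2.20×194 + 1.97×150 + 2.67×260 = 4571.8 + 426.8 + 295.5 + 694.2 = 5988.3
ΣP(Year 2)Q(Year 2) = 451.34×10 + 2.43×194 + 1.56×150 + 2.91×260 = 4513.4 + 471.42 + 234 + 756.6 = 5975.42
link = 5988.3/5975.42 = 1.002155
Chained index = 100 × 0.943218 × 0.950862 × 1.002155 = 89.8804

89.88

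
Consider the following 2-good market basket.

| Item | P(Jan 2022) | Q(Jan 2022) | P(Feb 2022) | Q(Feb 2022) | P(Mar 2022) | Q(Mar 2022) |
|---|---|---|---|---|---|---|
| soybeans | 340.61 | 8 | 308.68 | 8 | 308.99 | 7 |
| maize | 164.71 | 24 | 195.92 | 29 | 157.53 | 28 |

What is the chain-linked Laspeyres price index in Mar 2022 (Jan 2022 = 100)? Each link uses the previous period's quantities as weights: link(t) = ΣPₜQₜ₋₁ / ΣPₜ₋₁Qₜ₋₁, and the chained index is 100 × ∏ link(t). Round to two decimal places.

92.76

Link Jan 2022→Feb 2022:
ΣP(Feb 2022)Q(Jan 2022) = 308.68×8 + 195.92×24 = 2469.44 + 4702.08 = 7171.52
ΣP(Jan 2022)Q(Jan 2022) = 340.61×8 + 164.71×24 = 2724.88 + 3953.04 = 6677.92
link = 7171.52/6677.92 = 1.073915
Link Feb 2022→Mar 2022:
ΣP(Mar 2022)Q(Feb 2022) = 308.99×8 + 157.53×29 = 2471.92 + 4568.37 = 7040.29
ΣP(Feb 2022)Q(Feb 2022) = 308.68×8 + 195.92×29 = 2469.44 + 5681.68 = 8151.12
link = 7040.29/8151.12 = 0.863721
Chained index = 100 × 1.073915 × 0.863721 = 92.7563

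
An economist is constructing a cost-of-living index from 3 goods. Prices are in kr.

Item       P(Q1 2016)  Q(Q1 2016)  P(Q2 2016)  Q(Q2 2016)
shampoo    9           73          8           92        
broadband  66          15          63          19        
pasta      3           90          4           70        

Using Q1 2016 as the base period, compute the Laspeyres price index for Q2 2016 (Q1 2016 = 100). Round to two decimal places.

98.54

Laspeyres price index uses base-period quantities as weights.
ΣP(Q2 2016)·Q(Q1 2016) = 8×73 + 63×15 + 4×90 = 584 + 945 + 360 = 1889
ΣP(Q1 2016)·Q(Q1 2016) = 9×73 + 66×15 + 3×90 = 657 + 990 + 270 = 1917
Index = 1889 / 1917 × 100 = 98.5394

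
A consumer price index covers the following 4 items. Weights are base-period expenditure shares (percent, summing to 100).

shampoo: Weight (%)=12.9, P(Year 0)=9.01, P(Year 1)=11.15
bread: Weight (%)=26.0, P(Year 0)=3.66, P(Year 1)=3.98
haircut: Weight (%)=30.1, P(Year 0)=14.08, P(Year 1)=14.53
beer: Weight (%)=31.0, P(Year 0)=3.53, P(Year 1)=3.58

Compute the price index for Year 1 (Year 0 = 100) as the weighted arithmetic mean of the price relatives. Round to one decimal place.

shampoo: 12.9 × (11.15/9.01) = 12.9 × 1.237514 = 15.9639
bread: 26.0 × (3.98/3.66) = 26.0 × 1.087432 = 28.2732
haircut: 30.1 × (14.53/14.08) = 30.1 × 1.031960 = 31.0620
beer: 31.0 × (3.58/3.53) = 31.0 × 1.014164 = 31.4391
Index = Σ wᵢ·(p₁ᵢ/p₀ᵢ) = 15.9639 + 28.2732 + 31.0620 + 31.4391 = 106.7382

106.7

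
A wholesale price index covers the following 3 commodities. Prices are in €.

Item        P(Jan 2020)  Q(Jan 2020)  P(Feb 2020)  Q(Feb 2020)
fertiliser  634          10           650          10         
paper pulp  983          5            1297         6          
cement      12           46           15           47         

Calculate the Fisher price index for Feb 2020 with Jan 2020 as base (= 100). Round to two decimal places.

Laspeyres component (base-period weights):
ΣP(Feb 2020)Q(Jan 2020) = 650×10 + 1297×5 + 15×46 = 6500 + 6485 + 690 = 13675
ΣP(Jan 2020)Q(Jan 2020) = 634×10 + 983×5 + 12×46 = 6340 + 4915 + 552 = 11807
L = 13675 / 11807 × 100 = 115.8211
Paasche component (current-period weights):
ΣP(Feb 2020)Q(Feb 2020) = 650×10 + 1297×6 + 15×47 = 6500 + 7782 + 705 = 14987
ΣP(Jan 2020)Q(Feb 2020) = 634×10 + 983×6 + 12×47 = 6340 + 5898 + 564 = 12802
P = 14987 / 12802 × 100 = 117.0676
Fisher = √(L × P) = √(115.8211 × 117.0676) = 116.4427

116.44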